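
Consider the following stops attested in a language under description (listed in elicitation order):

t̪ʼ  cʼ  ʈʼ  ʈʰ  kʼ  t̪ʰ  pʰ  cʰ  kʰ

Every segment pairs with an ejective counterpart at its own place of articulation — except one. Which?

Dental: /t̪ʰ/ ~ /t̪ʼ/
Retroflex: /ʈʰ/ ~ /ʈʼ/
Palatal: /cʰ/ ~ /cʼ/
Velar: /kʰ/ ~ /kʼ/
Bilabial: only /pʰ/ (aspirated); no ejective partner.
So /pʰ/ is the unpaired segment.

/pʰ/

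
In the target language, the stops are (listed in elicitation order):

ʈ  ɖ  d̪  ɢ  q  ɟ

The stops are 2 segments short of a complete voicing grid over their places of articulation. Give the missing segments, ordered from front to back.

dental: voiceless —, voiced /d̪/.
retroflex: voiceless /ʈ/, voiced /ɖ/.
palatal: voiceless —, voiced /ɟ/.
uvular: voiceless /q/, voiced /ɢ/.
Gaps, from front to back: dental lacks voiceless (/t̪/); palatal lacks voiceless (/c/).

/t̪/, /c/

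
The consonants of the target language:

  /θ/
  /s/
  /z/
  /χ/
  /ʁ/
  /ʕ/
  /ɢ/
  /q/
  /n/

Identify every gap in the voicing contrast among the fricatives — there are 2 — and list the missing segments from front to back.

/ð/, /ħ/

dental: voiceless /θ/, voiced —.
alveolar: voiceless /s/, voiced /z/.
uvular: voiceless /χ/, voiced /ʁ/.
pharyngeal: voiceless —, voiced /ʕ/.
Gaps, from front to back: dental lacks voiced (/ð/); pharyngeal lacks voiceless (/ħ/).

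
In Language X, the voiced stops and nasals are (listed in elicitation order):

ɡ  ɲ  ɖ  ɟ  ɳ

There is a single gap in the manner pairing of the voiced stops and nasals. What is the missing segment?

/ŋ/

place of articulation  oral stop  nasal   
retroflex         ɖ         ɳ       
palatal           ɟ         ɲ       
velar             ɡ         —       
The velar row has no nasal member, so the gap is the velar nasal /ŋ/.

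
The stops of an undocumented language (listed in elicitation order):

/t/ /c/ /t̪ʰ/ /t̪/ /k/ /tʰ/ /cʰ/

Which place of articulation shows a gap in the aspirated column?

velar

place of articulation  plain     aspirated
dental            t̪        t̪ʰ     
alveolar          t         tʰ      
palatal           c         cʰ      
velar             k         —       
Every place of articulation has an aspirated member except velar, where /kʰ/ would be expected.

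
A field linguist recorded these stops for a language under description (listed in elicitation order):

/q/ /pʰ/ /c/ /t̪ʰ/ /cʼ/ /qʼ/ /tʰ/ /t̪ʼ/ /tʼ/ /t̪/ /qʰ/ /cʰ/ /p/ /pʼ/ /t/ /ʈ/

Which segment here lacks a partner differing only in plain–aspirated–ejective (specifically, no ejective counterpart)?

/ʈ/

Bilabial: /p/ ~ /pʰ/ ~ /pʼ/
Dental: /t̪/ ~ /t̪ʰ/ ~ /t̪ʼ/
Alveolar: /t/ ~ /tʰ/ ~ /tʼ/
Palatal: /c/ ~ /cʰ/ ~ /cʼ/
Uvular: /q/ ~ /qʰ/ ~ /qʼ/
Retroflex: only /ʈ/ (plain); no ejective partner.
So /ʈ/ is the unpaired segment.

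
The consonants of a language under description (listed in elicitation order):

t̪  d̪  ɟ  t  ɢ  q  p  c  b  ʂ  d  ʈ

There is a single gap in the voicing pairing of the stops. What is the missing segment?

bilabial: voiceless /p/, voiced /b/.
dental: voiceless /t̪/, voiced /d̪/.
alveolar: voiceless /t/, voiced /d/.
retroflex: voiceless /ʈ/, voiced —.
palatal: voiceless /c/, voiced /ɟ/.
uvular: voiceless /q/, voiced /ɢ/.
The retroflex row has no voiced member, so the gap is the voiced retroflex stop /ɖ/.

/ɖ/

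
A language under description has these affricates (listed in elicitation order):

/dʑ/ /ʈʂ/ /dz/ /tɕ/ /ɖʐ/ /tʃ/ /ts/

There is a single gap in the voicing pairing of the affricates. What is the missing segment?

place of articulation  voiceless  voiced  
alveolar          ts        dz      
postalveolar      tʃ        —       
retroflex         ʈʂ        ɖʐ      
alveolo-palatal   tɕ        dʑ      
The postalveolar row has no voiced member, so the gap is the voiced postalveolar affricate /dʒ/.

/dʒ/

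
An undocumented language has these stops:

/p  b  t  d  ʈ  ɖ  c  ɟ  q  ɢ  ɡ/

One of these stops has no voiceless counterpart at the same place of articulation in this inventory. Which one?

/ɡ/

Bilabial: /p/ ~ /b/
Alveolar: /t/ ~ /d/
Retroflex: /ʈ/ ~ /ɖ/
Palatal: /c/ ~ /ɟ/
Uvular: /q/ ~ /ɢ/
Velar: only /ɡ/ (voiced); no voiceless partner.
So /ɡ/ is the unpaired segment.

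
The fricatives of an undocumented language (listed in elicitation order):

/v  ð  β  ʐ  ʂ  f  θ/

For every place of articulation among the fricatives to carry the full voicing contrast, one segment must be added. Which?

/ɸ/

bilabial: voiceless —, voiced /β/.
labiodental: voiceless /f/, voiced /v/.
dental: voiceless /θ/, voiced /ð/.
retroflex: voiceless /ʂ/, voiced /ʐ/.
The bilabial row has no voiceless member, so the gap is the voiceless bilabial fricative /ɸ/.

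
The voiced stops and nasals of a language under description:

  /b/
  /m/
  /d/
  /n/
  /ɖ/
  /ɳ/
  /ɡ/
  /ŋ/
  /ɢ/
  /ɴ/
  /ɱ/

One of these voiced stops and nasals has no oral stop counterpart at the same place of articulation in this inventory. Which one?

/ɱ/

Bilabial: /b/ ~ /m/
Alveolar: /d/ ~ /n/
Retroflex: /ɖ/ ~ /ɳ/
Velar: /ɡ/ ~ /ŋ/
Uvular: /ɢ/ ~ /ɴ/
Labiodental: only /ɱ/ (nasal); no oral stop partner.
So /ɱ/ is the unpaired segment.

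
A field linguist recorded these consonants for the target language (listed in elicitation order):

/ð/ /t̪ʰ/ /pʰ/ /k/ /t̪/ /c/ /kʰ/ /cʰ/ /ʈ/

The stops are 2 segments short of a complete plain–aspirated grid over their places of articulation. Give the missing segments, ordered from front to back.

Plain: /t̪/ (dental), /ʈ/ (retroflex), /c/ (palatal), /k/ (velar).
Aspirated: /pʰ/ (bilabial), /t̪ʰ/ (dental), /cʰ/ (palatal), /kʰ/ (velar).
Gaps, from front to back: bilabial lacks plain (/p/); retroflex lacks aspirated (/ʈʰ/).

/p/, /ʈʰ/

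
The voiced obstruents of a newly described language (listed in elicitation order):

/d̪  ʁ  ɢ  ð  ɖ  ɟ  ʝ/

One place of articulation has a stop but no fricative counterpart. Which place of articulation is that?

dental: stop /d̪/, fricative /ð/.
retroflex: stop /ɖ/, fricative —.
palatal: stop /ɟ/, fricative /ʝ/.
uvular: stop /ɢ/, fricative /ʁ/.
Every place of articulation has a fricative member except retroflex, where /ʐ/ would be expected.

retroflex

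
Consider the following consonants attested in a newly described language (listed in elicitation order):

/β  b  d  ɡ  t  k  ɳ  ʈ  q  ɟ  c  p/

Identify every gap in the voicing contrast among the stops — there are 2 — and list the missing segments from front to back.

Voiceless: /p/ (bilabial), /t/ (alveolar), /ʈ/ (retroflex), /c/ (palatal), /k/ (velar), /q/ (uvular).
Voiced: /b/ (bilabial), /d/ (alveolar), /ɟ/ (palatal), /ɡ/ (velar).
Gaps, from front to back: retroflex lacks voiced (/ɖ/); uvular lacks voiced (/ɢ/).

/ɖ/, /ɢ/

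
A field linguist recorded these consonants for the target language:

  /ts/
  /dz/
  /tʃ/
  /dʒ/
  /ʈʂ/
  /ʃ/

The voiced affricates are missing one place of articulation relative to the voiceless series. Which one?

retroflex

place of articulation  voiceless  voiced  
alveolar          ts        dz      
postalveolar      tʃ        dʒ      
retroflex         ʈʂ        —       
Every place of articulation has a voiced member except retroflex, where /ɖʐ/ would be expected.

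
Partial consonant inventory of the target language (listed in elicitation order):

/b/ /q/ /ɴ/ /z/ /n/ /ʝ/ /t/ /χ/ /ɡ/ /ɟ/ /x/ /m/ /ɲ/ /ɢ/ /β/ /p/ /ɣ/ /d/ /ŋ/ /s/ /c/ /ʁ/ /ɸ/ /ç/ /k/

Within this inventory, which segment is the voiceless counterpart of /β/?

/β/ is a voiced bilabial fricative.
The voiceless counterpart is a voiceless bilabial fricative — in this inventory, /ɸ/.

/ɸ/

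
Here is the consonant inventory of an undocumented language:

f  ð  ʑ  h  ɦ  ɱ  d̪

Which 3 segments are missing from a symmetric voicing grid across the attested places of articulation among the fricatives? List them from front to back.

labiodental: voiceless /f/, voiced —.
dental: voiceless —, voiced /ð/.
alveolo-palatal: voiceless —, voiced /ʑ/.
glottal: voiceless /h/, voiced /ɦ/.
Gaps, from front to back: labiodental lacks voiced (/v/); dental lacks voiceless (/θ/); alveolo-palatal lacks voiceless (/ɕ/).

/v/, /θ/, /ɕ/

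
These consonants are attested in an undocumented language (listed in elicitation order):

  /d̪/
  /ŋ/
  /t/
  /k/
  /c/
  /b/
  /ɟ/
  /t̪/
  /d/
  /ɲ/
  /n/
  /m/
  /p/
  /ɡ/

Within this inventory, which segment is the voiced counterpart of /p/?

/p/ is a voiceless bilabial stop.
The voiced counterpart is a voiced bilabial stop — in this inventory, /b/.

/b/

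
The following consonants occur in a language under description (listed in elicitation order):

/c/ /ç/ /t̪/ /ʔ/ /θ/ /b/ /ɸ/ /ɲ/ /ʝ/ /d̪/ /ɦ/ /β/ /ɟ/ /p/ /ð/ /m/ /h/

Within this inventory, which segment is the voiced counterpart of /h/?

/h/ is a voiceless glottal fricative.
The voiced counterpart is a voiced glottal fricative — in this inventory, /ɦ/.

/ɦ/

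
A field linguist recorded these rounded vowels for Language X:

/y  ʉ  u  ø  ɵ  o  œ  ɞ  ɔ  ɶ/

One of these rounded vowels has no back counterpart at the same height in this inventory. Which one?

High: /y/ ~ /ʉ/ ~ /u/
High-mid: /ø/ ~ /ɵ/ ~ /o/
Low-mid: /œ/ ~ /ɞ/ ~ /ɔ/
Low: only /ɶ/ (front); no back partner.
So /ɶ/ is the unpaired segment.

/ɶ/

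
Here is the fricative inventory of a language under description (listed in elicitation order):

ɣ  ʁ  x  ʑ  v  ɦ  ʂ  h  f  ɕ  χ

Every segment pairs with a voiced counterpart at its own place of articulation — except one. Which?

/ʂ/

Labiodental: /f/ ~ /v/
Alveolo-palatal: /ɕ/ ~ /ʑ/
Velar: /x/ ~ /ɣ/
Uvular: /χ/ ~ /ʁ/
Glottal: /h/ ~ /ɦ/
Retroflex: only /ʂ/ (voiceless); no voiced partner.
So /ʂ/ is the unpaired segment.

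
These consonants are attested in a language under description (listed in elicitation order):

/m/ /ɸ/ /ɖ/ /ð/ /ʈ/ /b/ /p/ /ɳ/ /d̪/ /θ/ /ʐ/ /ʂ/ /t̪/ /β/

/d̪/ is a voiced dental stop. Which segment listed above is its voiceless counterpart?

/t̪/

The voiceless counterpart is a voiceless dental stop — in this inventory, /t̪/.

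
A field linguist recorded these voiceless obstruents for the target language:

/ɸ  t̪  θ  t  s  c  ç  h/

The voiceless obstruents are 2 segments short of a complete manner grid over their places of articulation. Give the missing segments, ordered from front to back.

/p/, /ʔ/

Stop: /t̪/ (dental), /t/ (alveolar), /c/ (palatal).
Fricative: /ɸ/ (bilabial), /θ/ (dental), /s/ (alveolar), /ç/ (palatal), /h/ (glottal).
Gaps, from front to back: bilabial lacks stop (/p/); glottal lacks stop (/ʔ/).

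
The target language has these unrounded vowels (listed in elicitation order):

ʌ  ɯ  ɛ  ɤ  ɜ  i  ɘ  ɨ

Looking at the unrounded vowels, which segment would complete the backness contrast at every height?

/e/

Front: /i/ (high), /ɛ/ (low-mid).
Central: /ɨ/ (high), /ɘ/ (high-mid), /ɜ/ (low-mid).
Back: /ɯ/ (high), /ɤ/ (high-mid), /ʌ/ (low-mid).
The high-mid row has no front member, so the gap is the high-mid front unrounded vowel /e/.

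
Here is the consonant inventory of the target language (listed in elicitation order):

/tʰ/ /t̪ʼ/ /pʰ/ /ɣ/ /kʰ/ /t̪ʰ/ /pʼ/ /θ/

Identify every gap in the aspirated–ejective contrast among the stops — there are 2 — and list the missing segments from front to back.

Aspirated: /pʰ/ (bilabial), /t̪ʰ/ (dental), /tʰ/ (alveolar), /kʰ/ (velar).
Ejective: /pʼ/ (bilabial), /t̪ʼ/ (dental).
Gaps, from front to back: alveolar lacks ejective (/tʼ/); velar lacks ejective (/kʼ/).

/tʼ/, /kʼ/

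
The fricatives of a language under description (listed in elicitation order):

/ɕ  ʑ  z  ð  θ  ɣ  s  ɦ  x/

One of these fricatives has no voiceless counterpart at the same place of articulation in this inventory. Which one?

Dental: /θ/ ~ /ð/
Alveolar: /s/ ~ /z/
Alveolo-palatal: /ɕ/ ~ /ʑ/
Velar: /x/ ~ /ɣ/
Glottal: only /ɦ/ (voiced); no voiceless partner.
So /ɦ/ is the unpaired segment.

/ɦ/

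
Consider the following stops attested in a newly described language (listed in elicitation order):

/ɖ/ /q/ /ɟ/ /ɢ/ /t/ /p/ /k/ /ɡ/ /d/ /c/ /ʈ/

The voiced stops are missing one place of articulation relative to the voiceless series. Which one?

bilabial

bilabial: voiceless /p/, voiced —.
alveolar: voiceless /t/, voiced /d/.
retroflex: voiceless /ʈ/, voiced /ɖ/.
palatal: voiceless /c/, voiced /ɟ/.
velar: voiceless /k/, voiced /ɡ/.
uvular: voiceless /q/, voiced /ɢ/.
Every place of articulation has a voiced member except bilabial, where /b/ would be expected.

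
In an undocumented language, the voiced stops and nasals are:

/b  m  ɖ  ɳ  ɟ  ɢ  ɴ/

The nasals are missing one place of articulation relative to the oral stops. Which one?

palatal

place of articulation  oral stop  nasal   
bilabial          b         m       
retroflex         ɖ         ɳ       
palatal           ɟ         —       
uvular            ɢ         ɴ       
Every place of articulation has a nasal member except palatal, where /ɲ/ would be expected.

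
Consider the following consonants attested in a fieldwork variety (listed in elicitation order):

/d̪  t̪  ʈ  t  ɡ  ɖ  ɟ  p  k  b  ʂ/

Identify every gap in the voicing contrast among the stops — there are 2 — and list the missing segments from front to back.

/d/, /c/

place of articulation  voiceless  voiced  
bilabial          p         b       
dental            t̪        d̪      
alveolar          t         —       
retroflex         ʈ         ɖ       
palatal           —         ɟ       
velar             k         ɡ       
Gaps, from front to back: alveolar lacks voiced (/d/); palatal lacks voiceless (/c/).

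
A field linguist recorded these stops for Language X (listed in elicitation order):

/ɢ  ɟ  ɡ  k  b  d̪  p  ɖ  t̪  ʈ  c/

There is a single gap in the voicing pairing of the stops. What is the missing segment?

Voiceless: /p/ (bilabial), /t̪/ (dental), /ʈ/ (retroflex), /c/ (palatal), /k/ (velar).
Voiced: /b/ (bilabial), /d̪/ (dental), /ɖ/ (retroflex), /ɟ/ (palatal), /ɡ/ (velar), /ɢ/ (uvular).
The uvular row has no voiceless member, so the gap is the voiceless uvular stop /q/.

/q/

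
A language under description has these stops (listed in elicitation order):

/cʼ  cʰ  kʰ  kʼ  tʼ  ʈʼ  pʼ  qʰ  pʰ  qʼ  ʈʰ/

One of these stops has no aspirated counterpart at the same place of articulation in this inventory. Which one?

/tʼ/

Bilabial: /pʰ/ ~ /pʼ/
Retroflex: /ʈʰ/ ~ /ʈʼ/
Palatal: /cʰ/ ~ /cʼ/
Velar: /kʰ/ ~ /kʼ/
Uvular: /qʰ/ ~ /qʼ/
Alveolar: only /tʼ/ (ejective); no aspirated partner.
So /tʼ/ is the unpaired segment.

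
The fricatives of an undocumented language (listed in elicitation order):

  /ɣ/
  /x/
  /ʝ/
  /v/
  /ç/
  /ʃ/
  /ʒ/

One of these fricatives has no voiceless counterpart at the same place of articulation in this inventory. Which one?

/v/

Postalveolar: /ʃ/ ~ /ʒ/
Palatal: /ç/ ~ /ʝ/
Velar: /x/ ~ /ɣ/
Labiodental: only /v/ (voiced); no voiceless partner.
So /v/ is the unpaired segment.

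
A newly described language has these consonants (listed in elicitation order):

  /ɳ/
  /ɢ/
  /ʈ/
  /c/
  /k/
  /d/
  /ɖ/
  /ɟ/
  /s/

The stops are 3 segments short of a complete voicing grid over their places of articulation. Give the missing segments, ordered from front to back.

alveolar: voiceless —, voiced /d/.
retroflex: voiceless /ʈ/, voiced /ɖ/.
palatal: voiceless /c/, voiced /ɟ/.
velar: voiceless /k/, voiced —.
uvular: voiceless —, voiced /ɢ/.
Gaps, from front to back: alveolar lacks voiceless (/t/); velar lacks voiced (/ɡ/); uvular lacks voiceless (/q/).

/t/, /ɡ/, /q/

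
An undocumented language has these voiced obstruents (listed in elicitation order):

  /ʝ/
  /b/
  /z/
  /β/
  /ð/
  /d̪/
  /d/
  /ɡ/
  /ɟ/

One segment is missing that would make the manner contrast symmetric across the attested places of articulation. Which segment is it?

/ɣ/

bilabial: stop /b/, fricative /β/.
dental: stop /d̪/, fricative /ð/.
alveolar: stop /d/, fricative /z/.
palatal: stop /ɟ/, fricative /ʝ/.
velar: stop /ɡ/, fricative —.
The velar row has no fricative member, so the gap is the velar fricative /ɣ/.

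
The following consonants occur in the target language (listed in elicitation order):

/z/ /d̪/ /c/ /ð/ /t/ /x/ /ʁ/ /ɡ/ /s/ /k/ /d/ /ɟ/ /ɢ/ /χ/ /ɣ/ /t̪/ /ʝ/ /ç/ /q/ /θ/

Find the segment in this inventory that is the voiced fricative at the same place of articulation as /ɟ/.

/ɟ/ is a voiced palatal stop.
The voiced fricative at the same place is a voiced palatal fricative — in this inventory, /ʝ/.

/ʝ/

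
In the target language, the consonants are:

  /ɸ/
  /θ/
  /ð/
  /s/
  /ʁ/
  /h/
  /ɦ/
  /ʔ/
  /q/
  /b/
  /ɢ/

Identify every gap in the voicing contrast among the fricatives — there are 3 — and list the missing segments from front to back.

/β/, /z/, /χ/

bilabial: voiceless /ɸ/, voiced —.
dental: voiceless /θ/, voiced /ð/.
alveolar: voiceless /s/, voiced —.
uvular: voiceless —, voiced /ʁ/.
glottal: voiceless /h/, voiced /ɦ/.
Gaps, from front to back: bilabial lacks voiced (/β/); alveolar lacks voiced (/z/); uvular lacks voiceless (/χ/).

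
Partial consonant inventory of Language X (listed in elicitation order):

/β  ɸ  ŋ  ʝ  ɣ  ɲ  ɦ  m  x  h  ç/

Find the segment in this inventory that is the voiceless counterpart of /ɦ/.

/ɦ/ is a voiced glottal fricative.
The voiceless counterpart is a voiceless glottal fricative — in this inventory, /h/.

/h/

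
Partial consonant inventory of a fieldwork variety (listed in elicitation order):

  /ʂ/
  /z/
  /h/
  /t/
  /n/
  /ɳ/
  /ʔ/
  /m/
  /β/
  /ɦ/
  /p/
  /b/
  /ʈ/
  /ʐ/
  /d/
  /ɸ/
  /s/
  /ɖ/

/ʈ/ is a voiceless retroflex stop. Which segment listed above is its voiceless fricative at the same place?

/ʂ/

The voiceless fricative at the same place is a voiceless retroflex fricative — in this inventory, /ʂ/.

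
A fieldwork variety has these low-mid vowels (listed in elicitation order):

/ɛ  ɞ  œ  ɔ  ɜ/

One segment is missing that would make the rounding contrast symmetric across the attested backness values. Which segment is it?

Unrounded: /ɛ/ (front), /ɜ/ (central).
Rounded: /œ/ (front), /ɞ/ (central), /ɔ/ (back).
The back row has no unrounded member, so the gap is the back unrounded vowel /ʌ/.

/ʌ/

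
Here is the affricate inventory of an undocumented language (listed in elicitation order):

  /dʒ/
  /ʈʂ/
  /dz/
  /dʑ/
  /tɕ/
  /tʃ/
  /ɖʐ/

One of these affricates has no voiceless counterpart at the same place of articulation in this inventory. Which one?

Postalveolar: /tʃ/ ~ /dʒ/
Retroflex: /ʈʂ/ ~ /ɖʐ/
Alveolo-palatal: /tɕ/ ~ /dʑ/
Alveolar: only /dz/ (voiced); no voiceless partner.
So /dz/ is the unpaired segment.

/dz/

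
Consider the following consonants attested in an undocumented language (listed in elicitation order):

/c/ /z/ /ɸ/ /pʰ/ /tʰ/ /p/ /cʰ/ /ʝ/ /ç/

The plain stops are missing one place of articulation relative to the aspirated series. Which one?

alveolar

bilabial: plain /p/, aspirated /pʰ/.
alveolar: plain —, aspirated /tʰ/.
palatal: plain /c/, aspirated /cʰ/.
Every place of articulation has a plain member except alveolar, where /t/ would be expected.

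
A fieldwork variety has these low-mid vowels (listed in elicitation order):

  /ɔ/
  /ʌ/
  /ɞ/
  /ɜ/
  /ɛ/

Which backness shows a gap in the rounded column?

front

front: unrounded /ɛ/, rounded —.
central: unrounded /ɜ/, rounded /ɞ/.
back: unrounded /ʌ/, rounded /ɔ/.
Every backness has a rounded member except front, where /œ/ would be expected.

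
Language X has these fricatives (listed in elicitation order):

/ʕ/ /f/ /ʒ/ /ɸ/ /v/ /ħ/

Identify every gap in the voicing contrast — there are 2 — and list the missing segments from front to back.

Voiceless: /ɸ/ (bilabial), /f/ (labiodental), /ħ/ (pharyngeal).
Voiced: /v/ (labiodental), /ʒ/ (postalveolar), /ʕ/ (pharyngeal).
Gaps, from front to back: bilabial lacks voiced (/β/); postalveolar lacks voiceless (/ʃ/).

/β/, /ʃ/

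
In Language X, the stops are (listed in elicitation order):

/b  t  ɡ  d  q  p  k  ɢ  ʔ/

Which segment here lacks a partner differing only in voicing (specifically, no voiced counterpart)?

/ʔ/

Bilabial: /p/ ~ /b/
Alveolar: /t/ ~ /d/
Velar: /k/ ~ /ɡ/
Uvular: /q/ ~ /ɢ/
Glottal: only /ʔ/ (voiceless); no voiced partner.
So /ʔ/ is the unpaired segment.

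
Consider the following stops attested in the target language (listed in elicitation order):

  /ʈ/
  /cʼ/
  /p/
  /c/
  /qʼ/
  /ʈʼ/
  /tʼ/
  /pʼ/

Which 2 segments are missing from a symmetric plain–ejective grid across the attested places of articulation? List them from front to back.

Plain: /p/ (bilabial), /ʈ/ (retroflex), /c/ (palatal).
Ejective: /pʼ/ (bilabial), /tʼ/ (alveolar), /ʈʼ/ (retroflex), /cʼ/ (palatal), /qʼ/ (uvular).
Gaps, from front to back: alveolar lacks plain (/t/); uvular lacks plain (/q/).

/t/, /q/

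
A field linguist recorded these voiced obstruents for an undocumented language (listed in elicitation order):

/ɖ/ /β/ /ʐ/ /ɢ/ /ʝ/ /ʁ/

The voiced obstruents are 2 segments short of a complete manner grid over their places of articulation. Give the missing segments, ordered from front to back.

/b/, /ɟ/

Stop: /ɖ/ (retroflex), /ɢ/ (uvular).
Fricative: /β/ (bilabial), /ʐ/ (retroflex), /ʝ/ (palatal), /ʁ/ (uvular).
Gaps, from front to back: bilabial lacks stop (/b/); palatal lacks stop (/ɟ/).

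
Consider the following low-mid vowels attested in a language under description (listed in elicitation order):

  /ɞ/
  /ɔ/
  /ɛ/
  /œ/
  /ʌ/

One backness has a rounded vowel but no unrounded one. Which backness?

central

front: unrounded /ɛ/, rounded /œ/.
central: unrounded —, rounded /ɞ/.
back: unrounded /ʌ/, rounded /ɔ/.
Every backness has an unrounded member except central, where /ɜ/ would be expected.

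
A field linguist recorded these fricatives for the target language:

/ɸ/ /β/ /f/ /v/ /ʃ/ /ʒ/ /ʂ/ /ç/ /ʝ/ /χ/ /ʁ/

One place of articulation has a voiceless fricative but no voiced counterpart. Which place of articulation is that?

bilabial: voiceless /ɸ/, voiced /β/.
labiodental: voiceless /f/, voiced /v/.
postalveolar: voiceless /ʃ/, voiced /ʒ/.
retroflex: voiceless /ʂ/, voiced —.
palatal: voiceless /ç/, voiced /ʝ/.
uvular: voiceless /χ/, voiced /ʁ/.
Every place of articulation has a voiced member except retroflex, where /ʐ/ would be expected.

retroflex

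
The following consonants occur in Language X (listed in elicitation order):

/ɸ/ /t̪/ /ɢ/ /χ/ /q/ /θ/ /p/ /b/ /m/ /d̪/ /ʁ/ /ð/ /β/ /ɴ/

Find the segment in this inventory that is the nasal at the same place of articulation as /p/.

/p/ is a voiceless bilabial stop.
The nasal at the same place is a bilabial nasal — in this inventory, /m/.

/m/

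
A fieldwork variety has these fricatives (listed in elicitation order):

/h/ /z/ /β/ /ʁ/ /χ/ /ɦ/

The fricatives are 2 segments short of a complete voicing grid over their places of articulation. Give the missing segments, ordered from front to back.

Voiceless: /χ/ (uvular), /h/ (glottal).
Voiced: /β/ (bilabial), /z/ (alveolar), /ʁ/ (uvular), /ɦ/ (glottal).
Gaps, from front to back: bilabial lacks voiceless (/ɸ/); alveolar lacks voiceless (/s/).

/ɸ/, /s/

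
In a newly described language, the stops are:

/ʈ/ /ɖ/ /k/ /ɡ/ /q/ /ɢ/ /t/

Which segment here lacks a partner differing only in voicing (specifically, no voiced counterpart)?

/t/

Retroflex: /ʈ/ ~ /ɖ/
Velar: /k/ ~ /ɡ/
Uvular: /q/ ~ /ɢ/
Alveolar: only /t/ (voiceless); no voiced partner.
So /t/ is the unpaired segment.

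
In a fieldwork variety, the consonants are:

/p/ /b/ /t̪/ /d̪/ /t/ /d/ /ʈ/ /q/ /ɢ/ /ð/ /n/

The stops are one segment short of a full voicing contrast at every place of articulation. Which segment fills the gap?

/ɖ/

Voiceless: /p/ (bilabial), /t̪/ (dental), /t/ (alveolar), /ʈ/ (retroflex), /q/ (uvular).
Voiced: /b/ (bilabial), /d̪/ (dental), /d/ (alveolar), /ɢ/ (uvular).
The retroflex row has no voiced member, so the gap is the voiced retroflex stop /ɖ/.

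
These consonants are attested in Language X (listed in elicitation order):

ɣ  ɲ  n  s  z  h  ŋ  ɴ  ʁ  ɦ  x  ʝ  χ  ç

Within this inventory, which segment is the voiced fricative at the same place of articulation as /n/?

/n/ is an alveolar nasal.
The voiced fricative at the same place is a voiced alveolar fricative — in this inventory, /z/.

/z/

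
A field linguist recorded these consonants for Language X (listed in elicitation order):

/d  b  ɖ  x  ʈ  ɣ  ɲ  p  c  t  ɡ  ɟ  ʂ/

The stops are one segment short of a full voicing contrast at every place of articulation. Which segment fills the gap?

/k/

place of articulation  voiceless  voiced  
bilabial          p         b       
alveolar          t         d       
retroflex         ʈ         ɖ       
palatal           c         ɟ       
velar             —         ɡ       
The velar row has no voiceless member, so the gap is the voiceless velar stop /k/.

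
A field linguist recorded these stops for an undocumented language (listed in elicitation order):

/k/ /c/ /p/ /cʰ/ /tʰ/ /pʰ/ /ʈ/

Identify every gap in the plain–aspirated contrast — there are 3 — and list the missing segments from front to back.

/t/, /ʈʰ/, /kʰ/

bilabial: plain /p/, aspirated /pʰ/.
alveolar: plain —, aspirated /tʰ/.
retroflex: plain /ʈ/, aspirated —.
palatal: plain /c/, aspirated /cʰ/.
velar: plain /k/, aspirated —.
Gaps, from front to back: alveolar lacks plain (/t/); retroflex lacks aspirated (/ʈʰ/); velar lacks aspirated (/kʰ/).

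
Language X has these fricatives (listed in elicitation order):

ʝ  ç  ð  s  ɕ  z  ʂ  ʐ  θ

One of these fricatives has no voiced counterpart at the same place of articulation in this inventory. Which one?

Dental: /θ/ ~ /ð/
Alveolar: /s/ ~ /z/
Retroflex: /ʂ/ ~ /ʐ/
Palatal: /ç/ ~ /ʝ/
Alveolo-palatal: only /ɕ/ (voiceless); no voiced partner.
So /ɕ/ is the unpaired segment.

/ɕ/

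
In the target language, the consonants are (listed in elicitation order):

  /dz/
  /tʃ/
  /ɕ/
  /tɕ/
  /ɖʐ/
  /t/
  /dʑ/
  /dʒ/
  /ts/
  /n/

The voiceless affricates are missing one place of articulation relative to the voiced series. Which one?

retroflex

place of articulation  voiceless  voiced  
alveolar          ts        dz      
postalveolar      tʃ        dʒ      
retroflex         —         ɖʐ      
alveolo-palatal   tɕ        dʑ      
Every place of articulation has a voiceless member except retroflex, where /ʈʂ/ would be expected.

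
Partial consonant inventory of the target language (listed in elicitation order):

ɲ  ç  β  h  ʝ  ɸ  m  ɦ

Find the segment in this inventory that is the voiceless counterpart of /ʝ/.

/ç/

/ʝ/ is a voiced palatal fricative.
The voiceless counterpart is a voiceless palatal fricative — in this inventory, /ç/.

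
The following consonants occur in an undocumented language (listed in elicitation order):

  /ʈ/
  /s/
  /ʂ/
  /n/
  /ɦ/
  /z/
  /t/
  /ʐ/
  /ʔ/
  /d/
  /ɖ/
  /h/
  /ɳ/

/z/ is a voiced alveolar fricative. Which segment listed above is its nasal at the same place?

The nasal at the same place is an alveolar nasal — in this inventory, /n/.

/n/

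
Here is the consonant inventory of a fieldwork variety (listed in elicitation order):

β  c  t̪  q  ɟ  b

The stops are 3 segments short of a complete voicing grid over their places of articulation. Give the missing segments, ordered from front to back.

/p/, /d̪/, /ɢ/

Voiceless: /t̪/ (dental), /c/ (palatal), /q/ (uvular).
Voiced: /b/ (bilabial), /ɟ/ (palatal).
Gaps, from front to back: bilabial lacks voiceless (/p/); dental lacks voiced (/d̪/); uvular lacks voiced (/ɢ/).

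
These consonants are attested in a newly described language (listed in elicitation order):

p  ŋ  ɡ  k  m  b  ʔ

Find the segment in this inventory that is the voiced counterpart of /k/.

/ɡ/

/k/ is a voiceless velar stop.
The voiced counterpart is a voiced velar stop — in this inventory, /ɡ/.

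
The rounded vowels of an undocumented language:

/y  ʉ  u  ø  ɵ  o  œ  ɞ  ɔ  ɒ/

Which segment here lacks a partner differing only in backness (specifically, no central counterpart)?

High: /y/ ~ /ʉ/ ~ /u/
High-mid: /ø/ ~ /ɵ/ ~ /o/
Low-mid: /œ/ ~ /ɞ/ ~ /ɔ/
Low: only /ɒ/ (back); no central partner.
So /ɒ/ is the unpaired segment.

/ɒ/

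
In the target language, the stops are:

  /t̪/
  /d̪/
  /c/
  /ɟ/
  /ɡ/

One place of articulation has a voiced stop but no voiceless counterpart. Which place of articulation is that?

velar

place of articulation  voiceless  voiced  
dental            t̪        d̪      
palatal           c         ɟ       
velar             —         ɡ       
Every place of articulation has a voiceless member except velar, where /k/ would be expected.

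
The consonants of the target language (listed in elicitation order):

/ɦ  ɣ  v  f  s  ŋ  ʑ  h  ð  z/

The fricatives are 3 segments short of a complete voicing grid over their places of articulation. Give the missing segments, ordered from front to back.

Voiceless: /f/ (labiodental), /s/ (alveolar), /h/ (glottal).
Voiced: /v/ (labiodental), /ð/ (dental), /z/ (alveolar), /ʑ/ (alveolo-palatal), /ɣ/ (velar), /ɦ/ (glottal).
Gaps, from front to back: dental lacks voiceless (/θ/); alveolo-palatal lacks voiceless (/ɕ/); velar lacks voiceless (/x/).

/θ/, /ɕ/, /x/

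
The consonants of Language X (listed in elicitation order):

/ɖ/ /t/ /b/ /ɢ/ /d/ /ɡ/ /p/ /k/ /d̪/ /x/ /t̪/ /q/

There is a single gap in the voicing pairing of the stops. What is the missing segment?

/ʈ/

bilabial: voiceless /p/, voiced /b/.
dental: voiceless /t̪/, voiced /d̪/.
alveolar: voiceless /t/, voiced /d/.
retroflex: voiceless —, voiced /ɖ/.
velar: voiceless /k/, voiced /ɡ/.
uvular: voiceless /q/, voiced /ɢ/.
The retroflex row has no voiceless member, so the gap is the voiceless retroflex stop /ʈ/.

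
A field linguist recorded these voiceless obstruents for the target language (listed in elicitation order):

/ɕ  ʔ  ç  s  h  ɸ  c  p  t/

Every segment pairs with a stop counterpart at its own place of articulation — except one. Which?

/ɕ/

Bilabial: /p/ ~ /ɸ/
Alveolar: /t/ ~ /s/
Palatal: /c/ ~ /ç/
Glottal: /ʔ/ ~ /h/
Alveolo-palatal: only /ɕ/ (fricative); no stop partner.
So /ɕ/ is the unpaired segment.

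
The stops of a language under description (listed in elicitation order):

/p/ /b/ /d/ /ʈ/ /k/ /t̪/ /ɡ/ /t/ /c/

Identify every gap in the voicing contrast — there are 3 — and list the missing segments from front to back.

/d̪/, /ɖ/, /ɟ/

place of articulation  voiceless  voiced  
bilabial          p         b       
dental            t̪        —       
alveolar          t         d       
retroflex         ʈ         —       
palatal           c         —       
velar             k         ɡ       
Gaps, from front to back: dental lacks voiced (/d̪/); retroflex lacks voiced (/ɖ/); palatal lacks voiced (/ɟ/).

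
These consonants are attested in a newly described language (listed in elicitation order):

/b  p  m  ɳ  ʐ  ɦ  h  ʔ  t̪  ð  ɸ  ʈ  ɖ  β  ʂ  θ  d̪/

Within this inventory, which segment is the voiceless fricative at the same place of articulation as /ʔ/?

/h/

/ʔ/ is a voiceless glottal stop.
The voiceless fricative at the same place is a voiceless glottal fricative — in this inventory, /h/.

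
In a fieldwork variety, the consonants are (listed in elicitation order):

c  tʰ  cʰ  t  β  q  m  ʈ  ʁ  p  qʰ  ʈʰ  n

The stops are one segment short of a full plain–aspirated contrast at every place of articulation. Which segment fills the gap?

/pʰ/

place of articulation  plain     aspirated
bilabial          p         —       
alveolar          t         tʰ      
retroflex         ʈ         ʈʰ      
palatal           c         cʰ      
uvular            q         qʰ      
The bilabial row has no aspirated member, so the gap is the aspirated bilabial stop /pʰ/.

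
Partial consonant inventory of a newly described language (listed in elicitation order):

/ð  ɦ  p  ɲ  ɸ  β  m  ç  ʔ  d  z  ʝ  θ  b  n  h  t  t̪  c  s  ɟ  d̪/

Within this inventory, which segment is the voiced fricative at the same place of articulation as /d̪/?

/d̪/ is a voiced dental stop.
The voiced fricative at the same place is a voiced dental fricative — in this inventory, /ð/.

/ð/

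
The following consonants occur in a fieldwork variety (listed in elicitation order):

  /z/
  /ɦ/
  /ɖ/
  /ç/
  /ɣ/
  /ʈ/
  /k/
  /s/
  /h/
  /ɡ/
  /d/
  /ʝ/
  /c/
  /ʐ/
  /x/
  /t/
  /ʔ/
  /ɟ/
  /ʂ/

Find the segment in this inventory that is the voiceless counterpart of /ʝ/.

/ç/

/ʝ/ is a voiced palatal fricative.
The voiceless counterpart is a voiceless palatal fricative — in this inventory, /ç/.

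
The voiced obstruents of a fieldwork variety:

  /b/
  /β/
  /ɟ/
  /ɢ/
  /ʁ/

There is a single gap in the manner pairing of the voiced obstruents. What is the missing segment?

bilabial: stop /b/, fricative /β/.
palatal: stop /ɟ/, fricative —.
uvular: stop /ɢ/, fricative /ʁ/.
The palatal row has no fricative member, so the gap is the palatal fricative /ʝ/.

/ʝ/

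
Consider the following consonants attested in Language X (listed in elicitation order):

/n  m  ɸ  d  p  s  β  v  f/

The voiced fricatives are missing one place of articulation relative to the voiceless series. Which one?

bilabial: voiceless /ɸ/, voiced /β/.
labiodental: voiceless /f/, voiced /v/.
alveolar: voiceless /s/, voiced —.
Every place of articulation has a voiced member except alveolar, where /z/ would be expected.

alveolar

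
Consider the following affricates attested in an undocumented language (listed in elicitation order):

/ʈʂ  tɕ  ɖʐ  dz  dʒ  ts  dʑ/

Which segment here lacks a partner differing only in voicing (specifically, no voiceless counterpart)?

/dʒ/

Alveolar: /ts/ ~ /dz/
Retroflex: /ʈʂ/ ~ /ɖʐ/
Alveolo-palatal: /tɕ/ ~ /dʑ/
Postalveolar: only /dʒ/ (voiced); no voiceless partner.
So /dʒ/ is the unpaired segment.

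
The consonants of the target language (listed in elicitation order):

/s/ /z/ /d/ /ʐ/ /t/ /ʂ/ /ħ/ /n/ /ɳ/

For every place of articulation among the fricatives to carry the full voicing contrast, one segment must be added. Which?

Voiceless: /s/ (alveolar), /ʂ/ (retroflex), /ħ/ (pharyngeal).
Voiced: /z/ (alveolar), /ʐ/ (retroflex).
The pharyngeal row has no voiced member, so the gap is the voiced pharyngeal fricative /ʕ/.

/ʕ/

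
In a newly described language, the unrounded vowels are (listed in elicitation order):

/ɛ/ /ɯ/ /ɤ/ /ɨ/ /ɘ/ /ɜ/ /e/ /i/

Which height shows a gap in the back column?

height            front     central   back    
high              i         ɨ         ɯ       
high-mid          e         ɘ         ɤ       
low-mid           ɛ         ɜ         —       
Every height has a back member except low-mid, where /ʌ/ would be expected.

low-mid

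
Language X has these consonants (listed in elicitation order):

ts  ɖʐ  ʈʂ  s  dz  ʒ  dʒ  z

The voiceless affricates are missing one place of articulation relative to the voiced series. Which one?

place of articulation  voiceless  voiced  
alveolar          ts        dz      
postalveolar      —         dʒ      
retroflex         ʈʂ        ɖʐ      
Every place of articulation has a voiceless member except postalveolar, where /tʃ/ would be expected.

postalveolar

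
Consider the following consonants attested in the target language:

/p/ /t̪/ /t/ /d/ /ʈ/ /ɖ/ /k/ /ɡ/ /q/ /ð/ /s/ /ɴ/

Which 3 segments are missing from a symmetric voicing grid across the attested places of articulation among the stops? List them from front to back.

/b/, /d̪/, /ɢ/

Voiceless: /p/ (bilabial), /t̪/ (dental), /t/ (alveolar), /ʈ/ (retroflex), /k/ (velar), /q/ (uvular).
Voiced: /d/ (alveolar), /ɖ/ (retroflex), /ɡ/ (velar).
Gaps, from front to back: bilabial lacks voiced (/b/); dental lacks voiced (/d̪/); uvular lacks voiced (/ɢ/).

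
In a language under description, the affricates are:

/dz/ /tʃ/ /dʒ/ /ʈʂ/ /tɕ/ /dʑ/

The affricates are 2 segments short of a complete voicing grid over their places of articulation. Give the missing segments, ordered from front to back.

alveolar: voiceless —, voiced /dz/.
postalveolar: voiceless /tʃ/, voiced /dʒ/.
retroflex: voiceless /ʈʂ/, voiced —.
alveolo-palatal: voiceless /tɕ/, voiced /dʑ/.
Gaps, from front to back: alveolar lacks voiceless (/ts/); retroflex lacks voiced (/ɖʐ/).

/ts/, /ɖʐ/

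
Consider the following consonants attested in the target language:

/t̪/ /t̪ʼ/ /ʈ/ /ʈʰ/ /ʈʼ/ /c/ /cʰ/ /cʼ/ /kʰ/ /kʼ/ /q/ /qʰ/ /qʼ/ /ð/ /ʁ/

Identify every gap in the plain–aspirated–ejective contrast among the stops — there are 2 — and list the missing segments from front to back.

/t̪ʰ/, /k/

dental: plain /t̪/, aspirated —, ejective /t̪ʼ/.
retroflex: plain /ʈ/, aspirated /ʈʰ/, ejective /ʈʼ/.
palatal: plain /c/, aspirated /cʰ/, ejective /cʼ/.
velar: plain —, aspirated /kʰ/, ejective /kʼ/.
uvular: plain /q/, aspirated /qʰ/, ejective /qʼ/.
Gaps, from front to back: dental lacks aspirated (/t̪ʰ/); velar lacks plain (/k/).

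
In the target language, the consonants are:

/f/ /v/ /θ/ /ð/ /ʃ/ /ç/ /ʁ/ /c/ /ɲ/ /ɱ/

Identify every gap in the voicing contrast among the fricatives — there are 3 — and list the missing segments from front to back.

labiodental: voiceless /f/, voiced /v/.
dental: voiceless /θ/, voiced /ð/.
postalveolar: voiceless /ʃ/, voiced —.
palatal: voiceless /ç/, voiced —.
uvular: voiceless —, voiced /ʁ/.
Gaps, from front to back: postalveolar lacks voiced (/ʒ/); palatal lacks voiced (/ʝ/); uvular lacks voiceless (/χ/).

/ʒ/, /ʝ/, /χ/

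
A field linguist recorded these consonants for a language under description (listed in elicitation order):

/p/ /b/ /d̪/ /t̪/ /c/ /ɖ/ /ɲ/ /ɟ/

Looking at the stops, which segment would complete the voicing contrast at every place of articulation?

/ʈ/

Voiceless: /p/ (bilabial), /t̪/ (dental), /c/ (palatal).
Voiced: /b/ (bilabial), /d̪/ (dental), /ɖ/ (retroflex), /ɟ/ (palatal).
The retroflex row has no voiceless member, so the gap is the voiceless retroflex stop /ʈ/.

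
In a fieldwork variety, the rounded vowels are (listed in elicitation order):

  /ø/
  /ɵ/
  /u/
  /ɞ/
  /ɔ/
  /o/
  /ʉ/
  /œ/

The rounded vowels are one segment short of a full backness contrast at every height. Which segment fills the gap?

high: front —, central /ʉ/, back /u/.
high-mid: front /ø/, central /ɵ/, back /o/.
low-mid: front /œ/, central /ɞ/, back /ɔ/.
The high row has no front member, so the gap is the high front rounded vowel /y/.

/y/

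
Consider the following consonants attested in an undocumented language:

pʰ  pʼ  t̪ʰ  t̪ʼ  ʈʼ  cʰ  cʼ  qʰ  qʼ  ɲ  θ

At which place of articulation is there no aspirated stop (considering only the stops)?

retroflex

bilabial: aspirated /pʰ/, ejective /pʼ/.
dental: aspirated /t̪ʰ/, ejective /t̪ʼ/.
retroflex: aspirated —, ejective /ʈʼ/.
palatal: aspirated /cʰ/, ejective /cʼ/.
uvular: aspirated /qʰ/, ejective /qʼ/.
Every place of articulation has an aspirated member except retroflex, where /ʈʰ/ would be expected.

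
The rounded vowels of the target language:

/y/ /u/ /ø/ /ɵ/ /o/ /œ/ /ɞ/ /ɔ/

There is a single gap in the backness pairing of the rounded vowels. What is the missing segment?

/ʉ/

height            front     central   back    
high              y         —         u       
high-mid          ø         ɵ         o       
low-mid           œ         ɞ         ɔ       
The high row has no central member, so the gap is the high central rounded vowel /ʉ/.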